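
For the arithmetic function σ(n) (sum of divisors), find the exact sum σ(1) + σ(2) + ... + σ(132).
Σ_{n ≤ 132} σ(n) = 14431

Compute σ(n) for each 1 ≤ n ≤ 132: σ(1) = 1, σ(2) = 3, σ(3) = 4, σ(4) = 7, σ(5) = 6, σ(6) = 12, σ(7) = 8, σ(8) = 15, σ(9) = 13, σ(10) = 18, σ(11) = 12, σ(12) = 28, σ(13) = 14, σ(14) = 24, σ(15) = 24, σ(16) = 31, σ(17) = 18, σ(18) = 39, σ(19) = 20, σ(20) = 42, σ(21) = 32, σ(22) = 36, σ(23) = 24, σ(24) = 60, σ(25) = 31, σ(26) = 42, σ(27) = 40, σ(28) = 56, σ(29) = 30, σ(30) = 72, σ(31) = 32, σ(32) = 63, σ(33) = 48, σ(34) = 54, σ(35) = 48, σ(36) = 91, σ(37) = 38, σ(38) = 60, σ(39) = 56, σ(40) = 90, σ(41) = 42, σ(42) = 96, σ(43) = 44, σ(44) = 84, σ(45) = 78, σ(46) = 72, σ(47) = 48, σ(48) = 124, σ(49) = 57, σ(50) = 93, σ(51) = 72, σ(52) = 98, σ(53) = 54, σ(54) = 120, σ(55) = 72, σ(56) = 120, σ(57) = 80, σ(58) = 90, σ(59) = 60, σ(60) = 168, σ(61) = 62, σ(62) = 96, σ(63) = 104, σ(64) = 127, σ(65) = 84, σ(66) = 144, σ(67) = 68, σ(68) = 126, σ(69) = 96, σ(70) = 144, σ(71) = 72, σ(72) = 195, σ(73) = 74, σ(74) = 114, σ(75) = 124, σ(76) = 140, σ(77) = 96, σ(78) = 168, σ(79) = 80, σ(80) = 186, σ(81) = 121, σ(82) = 126, σ(83) = 84, σ(84) = 224, σ(85) = 108, σ(86) = 132, σ(87) = 120, σ(88) = 180, σ(89) = 90, σ(90) = 234, σ(91) = 112, σ(92) = 168, σ(93) = 128, σ(94) = 144, σ(95) = 120, σ(96) = 252, σ(97) = 98, σ(98) = 171, σ(99) = 156, σ(100) = 217, σ(101) = 102, σ(102) = 216, σ(103) = 104, σ(104) = 210, σ(105) = 192, σ(106) = 162, σ(107) = 108, σ(108) = 280, σ(109) = 110, σ(110) = 216, σ(111) = 152, σ(112) = 248, σ(113) = 114, σ(114) = 240, σ(115) = 144, σ(116) = 210, σ(117) = 182, σ(118) = 180, σ(119) = 144, σ(120) = 360, σ(121) = 133, σ(122) = 186, σ(123) = 168, σ(124) = 224, σ(125) = 156, σ(126) = 312, σ(127) = 128, σ(128) = 255, σ(129) = 176, σ(130) = 252, σ(131) = 132, σ(132) = 336. Summing all 132 values: 14431. (Average order: Σ_{n ≤ x} σ(n) ~ (π²/12) x². For x = 132, (π²/12)·132² ≈ 14330.67.)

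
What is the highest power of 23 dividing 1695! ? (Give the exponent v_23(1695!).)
v_23(1695!) = 76

Legendre's formula: v_p(n!) = Σ_{k ≥ 1} ⌊n / p^k⌋. For p = 23, n = 1695, the terms are:
  ⌊1695/23^1⌋ = ⌊1695/23⌋ = 73
  ⌊1695/23^2⌋ = ⌊1695/529⌋ = 3
(the next term ⌊1695/23^3⌋ = 0, terminating the sum). Summing: v_23(1695!) = 73 + 3 = 76.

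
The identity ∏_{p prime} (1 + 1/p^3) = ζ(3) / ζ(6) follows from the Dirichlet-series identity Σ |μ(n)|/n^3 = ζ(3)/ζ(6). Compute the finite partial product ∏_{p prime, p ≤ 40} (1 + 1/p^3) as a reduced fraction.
∏ = 286534261786467003531264/242522905429175749176095

The primes p ≤ 40 are [2, 3, 5, 7, 11, 13, 17, 19, 23, 29, 31, 37]. For each, (1 + 1/p^3) = (p^3 + 1)/p^3. Multiplying these fractions over p ∈ [2, 3, 5, 7, 11, 13, 17, 19, 23, 29, 31, 37] gives 286534261786467003531264/242522905429175749176095. (In the limit P → ∞ this tends to ζ(3)/ζ(6).)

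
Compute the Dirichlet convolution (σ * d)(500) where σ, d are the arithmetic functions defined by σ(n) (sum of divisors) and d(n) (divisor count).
(σ * d)(500) = 3840

Divisors of 500: [1, 2, 4, 5, 10, 20, 25, 50, 100, 125, 250, 500]. For each d | 500:
  d = 1: σ(1) · d(500/1) = 1 · 12 = 12
  d = 2: σ(2) · d(500/2) = 3 · 8 = 24
  d = 4: σ(4) · d(500/4) = 7 · 4 = 28
  d = 5: σ(5) · d(500/5) = 6 · 9 = 54
  d = 10: σ(10) · d(500/10) = 18 · 6 = 108
  d = 20: σ(20) · d(500/20) = 42 · 3 = 126
  d = 25: σ(25) · d(500/25) = 31 · 6 = 186
  d = 50: σ(50) · d(500/50) = 93 · 4 = 372
  d = 100: σ(100) · d(500/100) = 217 · 2 = 434
  d = 125: σ(125) · d(500/125) = 156 · 3 = 468
  d = 250: σ(250) · d(500/250) = 468 · 2 = 936
  d = 500: σ(500) · d(500/500) = 1092 · 1 = 1092
Summing: (σ * d)(500) = 12 + 24 + 28 + 54 + 108 + 126 + 186 + 372 + 434 + 468 + 936 + 1092 = 3840.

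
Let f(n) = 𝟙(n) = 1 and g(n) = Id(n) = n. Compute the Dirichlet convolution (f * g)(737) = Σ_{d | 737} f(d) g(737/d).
(𝟙 * Id)(737) = 816

Divisors of 737: [1, 11, 67, 737]. For each d | 737:
  d = 1: 𝟙(1) · Id(737/1) = 1 · 737 = 737
  d = 11: 𝟙(11) · Id(737/11) = 1 · 67 = 67
  d = 67: 𝟙(67) · Id(737/67) = 1 · 11 = 11
  d = 737: 𝟙(737) · Id(737/737) = 1 · 1 = 1
Summing: (𝟙 * Id)(737) = 737 + 67 + 11 + 1 = 816.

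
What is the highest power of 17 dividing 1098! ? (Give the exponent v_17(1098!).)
v_17(1098!) = 67

Legendre's formula: v_p(n!) = Σ_{k ≥ 1} ⌊n / p^k⌋. For p = 17, n = 1098, the terms are:
  ⌊1098/17^1⌋ = ⌊1098/17⌋ = 64
  ⌊1098/17^2⌋ = ⌊1098/289⌋ = 3
(the next term ⌊1098/17^3⌋ = 0, terminating the sum). Summing: v_17(1098!) = 64 + 3 = 67.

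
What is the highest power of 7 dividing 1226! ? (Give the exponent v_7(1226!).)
v_7(1226!) = 203

Legendre's formula: v_p(n!) = Σ_{k ≥ 1} ⌊n / p^k⌋. For p = 7, n = 1226, the terms are:
  ⌊1226/7^1⌋ = ⌊1226/7⌋ = 175
  ⌊1226/7^2⌋ = ⌊1226/49⌋ = 25
  ⌊1226/7^3⌋ = ⌊1226/343⌋ = 3
(the next term ⌊1226/7^4⌋ = 0, terminating the sum). Summing: v_7(1226!) = 175 + 25 + 3 = 203.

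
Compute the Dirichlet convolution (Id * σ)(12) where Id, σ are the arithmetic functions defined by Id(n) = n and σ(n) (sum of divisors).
(Id * σ)(12) = 119

Divisors of 12: [1, 2, 3, 4, 6, 12]. For each d | 12:
  d = 1: Id(1) · σ(12/1) = 1 · 28 = 28
  d = 2: Id(2) · σ(12/2) = 2 · 12 = 24
  d = 3: Id(3) · σ(12/3) = 3 · 7 = 21
  d = 4: Id(4) · σ(12/4) = 4 · 4 = 16
  d = 6: Id(6) · σ(12/6) = 6 · 3 = 18
  d = 12: Id(12) · σ(12/12) = 12 · 1 = 12
Summing: (Id * σ)(12) = 28 + 24 + 21 + 16 + 18 + 12 = 119.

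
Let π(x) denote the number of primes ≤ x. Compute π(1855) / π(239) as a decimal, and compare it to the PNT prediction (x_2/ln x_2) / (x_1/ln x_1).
π(1855)/π(239) = 283/52 ≈ 5.4423;  PNT prediction ≈ 5.6481.

π(239) = 52 and π(1855) = 283, so π(1855)/π(239) ≈ 5.4423. The PNT-predicted ratio is (1855/ln(1855)) / (239/ln(239)) ≈ 5.6481. The two agree to within a few percent, as expected.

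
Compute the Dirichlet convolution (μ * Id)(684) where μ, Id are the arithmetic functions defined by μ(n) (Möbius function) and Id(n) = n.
(μ * Id)(684) = 216

Divisors of 684: [1, 2, 3, 4, 6, 9, 12, 18, 19, 36, 38, 57, 76, 114, 171, 228, 342, 684]. For each d | 684:
  d = 1: μ(1) · Id(684/1) = 1 · 684 = 684
  d = 2: μ(2) · Id(684/2) = -1 · 342 = -342
  d = 3: μ(3) · Id(684/3) = -1 · 228 = -228
  d = 4: μ(4) · Id(684/4) = 0 · 171 = 0
  d = 6: μ(6) · Id(684/6) = 1 · 114 = 114
  d = 9: μ(9) · Id(684/9) = 0 · 76 = 0
  d = 12: μ(12) · Id(684/12) = 0 · 57 = 0
  d = 18: μ(18) · Id(684/18) = 0 · 38 = 0
  d = 19: μ(19) · Id(684/19) = -1 · 36 = -36
  d = 36: μ(36) · Id(684/36) = 0 · 19 = 0
  d = 38: μ(38) · Id(684/38) = 1 · 18 = 18
  d = 57: μ(57) · Id(684/57) = 1 · 12 = 12
  d = 76: μ(76) · Id(684/76) = 0 · 9 = 0
  d = 114: μ(114) · Id(684/114) = -1 · 6 = -6
  d = 171: μ(171) · Id(684/171) = 0 · 4 = 0
  d = 228: μ(228) · Id(684/228) = 0 · 3 = 0
  d = 342: μ(342) · Id(684/342) = 0 · 2 = 0
  d = 684: μ(684) · Id(684/684) = 0 · 1 = 0
Summing: (μ * Id)(684) = 684 + -342 + -228 + 0 + 114 + 0 + 0 + 0 + -36 + 0 + 18 + 12 + 0 + -6 + 0 + 0 + 0 + 0 = 216.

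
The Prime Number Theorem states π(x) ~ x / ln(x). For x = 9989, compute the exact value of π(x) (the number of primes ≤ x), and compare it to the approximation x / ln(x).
π(9989) = 1229;  x/ln(x) ≈ 1084.67;  relative error ≈ 11.74%.

Directly count primes up to 9989: π(9989) = 1229. The PNT approximation gives 9989/ln(9989) ≈ 9989/9.20924 ≈ 1084.67. Relative error (π(x) − x/ln(x)) / π(x) ≈ 11.74%; the approximation is known to undercount slightly (Li(x) is a better estimate).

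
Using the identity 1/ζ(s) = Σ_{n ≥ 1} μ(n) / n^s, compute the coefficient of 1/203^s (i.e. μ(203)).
μ(203) = 1

Factor n = 203 = 7 · 29. μ(n) = 0 if any exponent ≥ 2 (not squarefree); otherwise μ(n) = (−1)^{ω(n)} where ω(n) is the number of distinct prime factors. Applying: μ(203) = 1.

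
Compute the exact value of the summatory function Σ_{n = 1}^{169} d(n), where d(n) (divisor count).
Σ_{n ≤ 169} d(n) = 897

Compute d(n) for each 1 ≤ n ≤ 169: d(1) = 1, d(2) = 2, d(3) = 2, d(4) = 3, d(5) = 2, d(6) = 4, d(7) = 2, d(8) = 4, d(9) = 3, d(10) = 4, d(11) = 2, d(12) = 6, d(13) = 2, d(14) = 4, d(15) = 4, d(16) = 5, d(17) = 2, d(18) = 6, d(19) = 2, d(20) = 6, d(21) = 4, d(22) = 4, d(23) = 2, d(24) = 8, d(25) = 3, d(26) = 4, d(27) = 4, d(28) = 6, d(29) = 2, d(30) = 8, d(31) = 2, d(32) = 6, d(33) = 4, d(34) = 4, d(35) = 4, d(36) = 9, d(37) = 2, d(38) = 4, d(39) = 4, d(40) = 8, d(41) = 2, d(42) = 8, d(43) = 2, d(44) = 6, d(45) = 6, d(46) = 4, d(47) = 2, d(48) = 10, d(49) = 3, d(50) = 6, d(51) = 4, d(52) = 6, d(53) = 2, d(54) = 8, d(55) = 4, d(56) = 8, d(57) = 4, d(58) = 4, d(59) = 2, d(60) = 12, d(61) = 2, d(62) = 4, d(63) = 6, d(64) = 7, d(65) = 4, d(66) = 8, d(67) = 2, d(68) = 6, d(69) = 4, d(70) = 8, d(71) = 2, d(72) = 12, d(73) = 2, d(74) = 4, d(75) = 6, d(76) = 6, d(77) = 4, d(78) = 8, d(79) = 2, d(80) = 10, d(81) = 5, d(82) = 4, d(83) = 2, d(84) = 12, d(85) = 4, d(86) = 4, d(87) = 4, d(88) = 8, d(89) = 2, d(90) = 12, d(91) = 4, d(92) = 6, d(93) = 4, d(94) = 4, d(95) = 4, d(96) = 12, d(97) = 2, d(98) = 6, d(99) = 6, d(100) = 9, d(101) = 2, d(102) = 8, d(103) = 2, d(104) = 8, d(105) = 8, d(106) = 4, d(107) = 2, d(108) = 12, d(109) = 2, d(110) = 8, d(111) = 4, d(112) = 10, d(113) = 2, d(114) = 8, d(115) = 4, d(116) = 6, d(117) = 6, d(118) = 4, d(119) = 4, d(120) = 16, d(121) = 3, d(122) = 4, d(123) = 4, d(124) = 6, d(125) = 4, d(126) = 12, d(127) = 2, d(128) = 8, d(129) = 4, d(130) = 8, d(131) = 2, d(132) = 12, d(133) = 4, d(134) = 4, d(135) = 8, d(136) = 8, d(137) = 2, d(138) = 8, d(139) = 2, d(140) = 12, d(141) = 4, d(142) = 4, d(143) = 4, d(144) = 15, d(145) = 4, d(146) = 4, d(147) = 6, d(148) = 6, d(149) = 2, d(150) = 12, d(151) = 2, d(152) = 8, d(153) = 6, d(154) = 8, d(155) = 4, d(156) = 12, d(157) = 2, d(158) = 4, d(159) = 4, d(160) = 12, d(161) = 4, d(162) = 10, d(163) = 2, d(164) = 6, d(165) = 8, d(166) = 4, d(167) = 2, d(168) = 16, d(169) = 3. Summing all 169 values: 897. (Dirichlet's divisor formula: Σ_{n ≤ x} d(n) = x ln(x) + (2γ − 1) x + O(√x). For x = 169, the asymptotic estimate is ≈ 893.05.)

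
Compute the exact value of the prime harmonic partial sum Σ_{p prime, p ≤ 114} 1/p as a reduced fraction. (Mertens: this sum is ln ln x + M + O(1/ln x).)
Σ 1/p = 58472171373748331322981543916880425472323867753/31610054640417607788145206291543662493274686990

π(114) = 30, so the primes ≤ 114 are [2, 3, 5, 7, 11, 13, 17, 19, 23, 29, 31, 37, 41, 43, 47, 53, 59, 61, 67, 71, 73, 79, 83, 89, 97, 101, 103, 107, 109, 113]. Summing 1/p over these primes: 58472171373748331322981543916880425472323867753/31610054640417607788145206291543662493274686990 ≈ 1.8498. Mertens estimate ln ln(114) + 0.2615 ≈ 1.8167.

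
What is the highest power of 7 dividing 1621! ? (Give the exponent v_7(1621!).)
v_7(1621!) = 268

Legendre's formula: v_p(n!) = Σ_{k ≥ 1} ⌊n / p^k⌋. For p = 7, n = 1621, the terms are:
  ⌊1621/7^1⌋ = ⌊1621/7⌋ = 231
  ⌊1621/7^2⌋ = ⌊1621/49⌋ = 33
  ⌊1621/7^3⌋ = ⌊1621/343⌋ = 4
(the next term ⌊1621/7^4⌋ = 0, terminating the sum). Summing: v_7(1621!) = 231 + 33 + 4 = 268.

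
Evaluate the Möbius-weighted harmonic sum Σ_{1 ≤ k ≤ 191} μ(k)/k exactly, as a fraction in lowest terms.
Σ μ(k)/k = -420739552915294928774241207455396214980695624016399287527924921993022991/27128766892785789697356865495675641342069048639462920399809650408428403405

Values of μ(k) for 1 ≤ k ≤ 191: μ(1) = 1, μ(2) = -1, μ(3) = -1, μ(5) = -1, μ(6) = 1, μ(7) = -1, μ(10) = 1, μ(11) = -1, μ(13) = -1, μ(14) = 1, μ(15) = 1, μ(17) = -1, μ(19) = -1, μ(21) = 1, μ(22) = 1, μ(23) = -1, μ(26) = 1, μ(29) = -1, μ(30) = -1, μ(31) = -1, μ(33) = 1, μ(34) = 1, μ(35) = 1, μ(37) = -1, μ(38) = 1, μ(39) = 1, μ(41) = -1, μ(42) = -1, μ(43) = -1, μ(46) = 1, μ(47) = -1, μ(51) = 1, μ(53) = -1, μ(55) = 1, μ(57) = 1, μ(58) = 1, μ(59) = -1, μ(61) = -1, μ(62) = 1, μ(65) = 1, μ(66) = -1, μ(67) = -1, μ(69) = 1, μ(70) = -1, μ(71) = -1, μ(73) = -1, μ(74) = 1, μ(77) = 1, μ(78) = -1, μ(79) = -1, μ(82) = 1, μ(83) = -1, μ(85) = 1, μ(86) = 1, μ(87) = 1, μ(89) = -1, μ(91) = 1, μ(93) = 1, μ(94) = 1, μ(95) = 1, μ(97) = -1, μ(101) = -1, μ(102) = -1, μ(103) = -1, μ(105) = -1, μ(106) = 1, μ(107) = -1, μ(109) = -1, μ(110) = -1, μ(111) = 1, μ(113) = -1, μ(114) = -1, μ(115) = 1, μ(118) = 1, μ(119) = 1, μ(122) = 1, μ(123) = 1, μ(127) = -1, μ(129) = 1, μ(130) = -1, μ(131) = -1, μ(133) = 1, μ(134) = 1, μ(137) = -1, μ(138) = -1, μ(139) = -1, μ(141) = 1, μ(142) = 1, μ(143) = 1, μ(145) = 1, μ(146) = 1, μ(149) = -1, μ(151) = -1, μ(154) = -1, μ(155) = 1, μ(157) = -1, μ(158) = 1, μ(159) = 1, μ(161) = 1, μ(163) = -1, μ(165) = -1, μ(166) = 1, μ(167) = -1, μ(170) = -1, μ(173) = -1, μ(174) = -1, μ(177) = 1, μ(178) = 1, μ(179) = -1, μ(181) = -1, μ(182) = -1, μ(183) = 1, μ(185) = 1, μ(186) = -1, μ(187) = 1, μ(190) = -1, μ(191) = -1, with μ = 0 on non-squarefree integers. Summing μ(k)/k for k where μ(k) ≠ 0 gives -420739552915294928774241207455396214980695624016399287527924921993022991/27128766892785789697356865495675641342069048639462920399809650408428403405 ≈ -0.0155. (PNT ⟺ this sum → 0 as n → ∞.)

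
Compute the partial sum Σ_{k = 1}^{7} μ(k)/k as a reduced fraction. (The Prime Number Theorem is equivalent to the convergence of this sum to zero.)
Σ μ(k)/k = -1/105

Values of μ(k) for 1 ≤ k ≤ 7: μ(1) = 1, μ(2) = -1, μ(3) = -1, μ(5) = -1, μ(6) = 1, μ(7) = -1, with μ = 0 on non-squarefree integers. Summing μ(k)/k for k where μ(k) ≠ 0 gives -1/105 ≈ -0.0095. (PNT ⟺ this sum → 0 as n → ∞.)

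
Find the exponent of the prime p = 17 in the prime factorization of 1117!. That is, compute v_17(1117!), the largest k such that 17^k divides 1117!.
v_17(1117!) = 68

Legendre's formula: v_p(n!) = Σ_{k ≥ 1} ⌊n / p^k⌋. For p = 17, n = 1117, the terms are:
  ⌊1117/17^1⌋ = ⌊1117/17⌋ = 65
  ⌊1117/17^2⌋ = ⌊1117/289⌋ = 3
(the next term ⌊1117/17^3⌋ = 0, terminating the sum). Summing: v_17(1117!) = 65 + 3 = 68.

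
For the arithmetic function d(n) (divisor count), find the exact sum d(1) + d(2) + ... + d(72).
Σ_{n ≤ 72} d(n) = 326

Compute d(n) for each 1 ≤ n ≤ 72: d(1) = 1, d(2) = 2, d(3) = 2, d(4) = 3, d(5) = 2, d(6) = 4, d(7) = 2, d(8) = 4, d(9) = 3, d(10) = 4, d(11) = 2, d(12) = 6, d(13) = 2, d(14) = 4, d(15) = 4, d(16) = 5, d(17) = 2, d(18) = 6, d(19) = 2, d(20) = 6, d(21) = 4, d(22) = 4, d(23) = 2, d(24) = 8, d(25) = 3, d(26) = 4, d(27) = 4, d(28) = 6, d(29) = 2, d(30) = 8, d(31) = 2, d(32) = 6, d(33) = 4, d(34) = 4, d(35) = 4, d(36) = 9, d(37) = 2, d(38) = 4, d(39) = 4, d(40) = 8, d(41) = 2, d(42) = 8, d(43) = 2, d(44) = 6, d(45) = 6, d(46) = 4, d(47) = 2, d(48) = 10, d(49) = 3, d(50) = 6, d(51) = 4, d(52) = 6, d(53) = 2, d(54) = 8, d(55) = 4, d(56) = 8, d(57) = 4, d(58) = 4, d(59) = 2, d(60) = 12, d(61) = 2, d(62) = 4, d(63) = 6, d(64) = 7, d(65) = 4, d(66) = 8, d(67) = 2, d(68) = 6, d(69) = 4, d(70) = 8, d(71) = 2, d(72) = 12. Summing all 72 values: 326. (Dirichlet's divisor formula: Σ_{n ≤ x} d(n) = x ln(x) + (2γ − 1) x + O(√x). For x = 72, the asymptotic estimate is ≈ 319.04.)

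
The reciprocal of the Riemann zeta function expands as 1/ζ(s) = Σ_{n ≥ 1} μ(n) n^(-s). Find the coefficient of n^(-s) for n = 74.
μ(74) = 1

Factor n = 74 = 2 · 37. μ(n) = 0 if any exponent ≥ 2 (not squarefree); otherwise μ(n) = (−1)^{ω(n)} where ω(n) is the number of distinct prime factors. Applying: μ(74) = 1.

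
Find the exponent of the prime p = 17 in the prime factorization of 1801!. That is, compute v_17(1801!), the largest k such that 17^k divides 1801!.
v_17(1801!) = 111

Legendre's formula: v_p(n!) = Σ_{k ≥ 1} ⌊n / p^k⌋. For p = 17, n = 1801, the terms are:
  ⌊1801/17^1⌋ = ⌊1801/17⌋ = 105
  ⌊1801/17^2⌋ = ⌊1801/289⌋ = 6
(the next term ⌊1801/17^3⌋ = 0, terminating the sum). Summing: v_17(1801!) = 105 + 6 = 111.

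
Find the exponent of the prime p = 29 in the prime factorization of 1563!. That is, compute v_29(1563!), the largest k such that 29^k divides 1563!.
v_29(1563!) = 54

Legendre's formula: v_p(n!) = Σ_{k ≥ 1} ⌊n / p^k⌋. For p = 29, n = 1563, the terms are:
  ⌊1563/29^1⌋ = ⌊1563/29⌋ = 53
  ⌊1563/29^2⌋ = ⌊1563/841⌋ = 1
(the next term ⌊1563/29^3⌋ = 0, terminating the sum). Summing: v_29(1563!) = 53 + 1 = 54.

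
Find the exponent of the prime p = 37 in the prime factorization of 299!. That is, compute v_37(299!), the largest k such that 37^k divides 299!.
v_37(299!) = 8

Legendre's formula: v_p(n!) = Σ_{k ≥ 1} ⌊n / p^k⌋. For p = 37, n = 299, the terms are:
  ⌊299/37^1⌋ = ⌊299/37⌋ = 8
(the next term ⌊299/37^2⌋ = 0, terminating the sum). Summing: v_37(299!) = 8 = 8.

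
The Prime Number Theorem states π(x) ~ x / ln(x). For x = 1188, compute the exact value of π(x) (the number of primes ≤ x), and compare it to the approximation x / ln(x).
π(1188) = 195;  x/ln(x) ≈ 167.80;  relative error ≈ 13.95%.

Directly count primes up to 1188: π(1188) = 195. The PNT approximation gives 1188/ln(1188) ≈ 1188/7.08003 ≈ 167.80. Relative error (π(x) − x/ln(x)) / π(x) ≈ 13.95%; the approximation is known to undercount slightly (Li(x) is a better estimate).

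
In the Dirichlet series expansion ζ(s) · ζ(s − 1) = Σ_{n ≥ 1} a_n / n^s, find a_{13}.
σ(13) = 14

In the product (Σ m^0/m^s)(Σ k / k^s) = Σ (Σ_{d | n} d) / n^s, the coefficient of 1/n^s is σ(n) = Σ_{d | n} d. For n = 13, divisors are [1, 13]; summing: σ(13) = 14.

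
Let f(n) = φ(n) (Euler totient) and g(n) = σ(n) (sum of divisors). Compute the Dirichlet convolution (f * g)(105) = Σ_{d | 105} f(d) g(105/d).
(φ * σ)(105) = 840

Divisors of 105: [1, 3, 5, 7, 15, 21, 35, 105]. For each d | 105:
  d = 1: φ(1) · σ(105/1) = 1 · 192 = 192
  d = 3: φ(3) · σ(105/3) = 2 · 48 = 96
  d = 5: φ(5) · σ(105/5) = 4 · 32 = 128
  d = 7: φ(7) · σ(105/7) = 6 · 24 = 144
  d = 15: φ(15) · σ(105/15) = 8 · 8 = 64
  d = 21: φ(21) · σ(105/21) = 12 · 6 = 72
  d = 35: φ(35) · σ(105/35) = 24 · 4 = 96
  d = 105: φ(105) · σ(105/105) = 48 · 1 = 48
Summing: (φ * σ)(105) = 192 + 96 + 128 + 144 + 64 + 72 + 96 + 48 = 840.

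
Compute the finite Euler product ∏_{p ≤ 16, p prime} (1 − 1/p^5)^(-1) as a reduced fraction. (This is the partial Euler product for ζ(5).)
∏ = 2548391272552125/2457639696903844

The primes p ≤ 16 are [2, 3, 5, 7, 11, 13]. For each prime, (1 − 1/p^5)^(-1) = p^5 / (p^5 − 1). The product is (1 − 1/2^5)^(-1), (1 − 1/3^5)^(-1), (1 − 1/5^5)^(-1), (1 − 1/7^5)^(-1), (1 − 1/11^5)^(-1), (1 − 1/13^5)^(-1) = ∏ p^5 / (p^5 − 1) = 2548391272552125/2457639696903844.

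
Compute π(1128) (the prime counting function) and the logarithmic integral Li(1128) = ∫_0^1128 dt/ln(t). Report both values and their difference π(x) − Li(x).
π(1128) = 188;  Li(1128) ≈ 195.98;  π(x) − Li(x) ≈ -7.98.

Direct count of primes ≤ 1128 gives π(1128) = 188. Numerical evaluation of the logarithmic integral gives Li(1128) ≈ 195.98. The difference π(x) − Li(x) ≈ -7.98 is typically negative for small/moderate x (Li(x) overestimates), though Littlewood's theorem shows this sign changes infinitely often.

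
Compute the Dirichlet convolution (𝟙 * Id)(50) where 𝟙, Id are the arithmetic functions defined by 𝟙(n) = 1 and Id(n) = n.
(𝟙 * Id)(50) = 93

Divisors of 50: [1, 2, 5, 10, 25, 50]. For each d | 50:
  d = 1: 𝟙(1) · Id(50/1) = 1 · 50 = 50
  d = 2: 𝟙(2) · Id(50/2) = 1 · 25 = 25
  d = 5: 𝟙(5) · Id(50/5) = 1 · 10 = 10
  d = 10: 𝟙(10) · Id(50/10) = 1 · 5 = 5
  d = 25: 𝟙(25) · Id(50/25) = 1 · 2 = 2
  d = 50: 𝟙(50) · Id(50/50) = 1 · 1 = 1
Summing: (𝟙 * Id)(50) = 50 + 25 + 10 + 5 + 2 + 1 = 93.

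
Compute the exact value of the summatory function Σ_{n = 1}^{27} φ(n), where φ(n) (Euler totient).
Σ_{n ≤ 27} φ(n) = 230

Compute φ(n) for each 1 ≤ n ≤ 27: φ(1) = 1, φ(2) = 1, φ(3) = 2, φ(4) = 2, φ(5) = 4, φ(6) = 2, φ(7) = 6, φ(8) = 4, φ(9) = 6, φ(10) = 4, φ(11) = 10, φ(12) = 4, φ(13) = 12, φ(14) = 6, φ(15) = 8, φ(16) = 8, φ(17) = 16, φ(18) = 6, φ(19) = 18, φ(20) = 8, φ(21) = 12, φ(22) = 10, φ(23) = 22, φ(24) = 8, φ(25) = 20, φ(26) = 12, φ(27) = 18. Summing all 27 values: 230. (Average order: Σ_{n ≤ x} φ(n) ~ (3/π²) x². For x = 27, (3/π²)·27² ≈ 221.59.)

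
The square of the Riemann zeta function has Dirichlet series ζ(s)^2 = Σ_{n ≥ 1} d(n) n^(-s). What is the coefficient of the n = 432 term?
d(432) = 20

ζ(s)^2 = (Σ 1/m^s)(Σ 1/k^s). The coefficient of 1/n^s in the product is the number of ordered pairs (m, k) with mk = n, which equals d(n). For n = 432, divisors are [1, 2, 3, 4, 6, 8, 9, 12, 16, 18, 24, 27, 36, 48, 54, 72, 108, 144, 216, 432], so d(432) = 20.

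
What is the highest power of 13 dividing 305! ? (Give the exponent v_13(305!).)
v_13(305!) = 24

Legendre's formula: v_p(n!) = Σ_{k ≥ 1} ⌊n / p^k⌋. For p = 13, n = 305, the terms are:
  ⌊305/13^1⌋ = ⌊305/13⌋ = 23
  ⌊305/13^2⌋ = ⌊305/169⌋ = 1
(the next term ⌊305/13^3⌋ = 0, terminating the sum). Summing: v_13(305!) = 23 + 1 = 24.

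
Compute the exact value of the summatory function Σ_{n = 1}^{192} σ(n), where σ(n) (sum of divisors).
Σ_{n ≤ 192} σ(n) = 30490

Compute σ(n) for each 1 ≤ n ≤ 192: σ(1) = 1, σ(2) = 3, σ(3) = 4, σ(4) = 7, σ(5) = 6, σ(6) = 12, σ(7) = 8, σ(8) = 15, σ(9) = 13, σ(10) = 18, σ(11) = 12, σ(12) = 28, σ(13) = 14, σ(14) = 24, σ(15) = 24, σ(16) = 31, σ(17) = 18, σ(18) = 39, σ(19) = 20, σ(20) = 42, σ(21) = 32, σ(22) = 36, σ(23) = 24, σ(24) = 60, σ(25) = 31, σ(26) = 42, σ(27) = 40, σ(28) = 56, σ(29) = 30, σ(30) = 72, σ(31) = 32, σ(32) = 63, σ(33) = 48, σ(34) = 54, σ(35) = 48, σ(36) = 91, σ(37) = 38, σ(38) = 60, σ(39) = 56, σ(40) = 90, σ(41) = 42, σ(42) = 96, σ(43) = 44, σ(44) = 84, σ(45) = 78, σ(46) = 72, σ(47) = 48, σ(48) = 124, σ(49) = 57, σ(50) = 93, σ(51) = 72, σ(52) = 98, σ(53) = 54, σ(54) = 120, σ(55) = 72, σ(56) = 120, σ(57) = 80, σ(58) = 90, σ(59) = 60, σ(60) = 168, σ(61) = 62, σ(62) = 96, σ(63) = 104, σ(64) = 127, σ(65) = 84, σ(66) = 144, σ(67) = 68, σ(68) = 126, σ(69) = 96, σ(70) = 144, σ(71) = 72, σ(72) = 195, σ(73) = 74, σ(74) = 114, σ(75) = 124, σ(76) = 140, σ(77) = 96, σ(78) = 168, σ(79) = 80, σ(80) = 186, σ(81) = 121, σ(82) = 126, σ(83) = 84, σ(84) = 224, σ(85) = 108, σ(86) = 132, σ(87) = 120, σ(88) = 180, σ(89) = 90, σ(90) = 234, σ(91) = 112, σ(92) = 168, σ(93) = 128, σ(94) = 144, σ(95) = 120, σ(96) = 252, σ(97) = 98, σ(98) = 171, σ(99) = 156, σ(100) = 217, σ(101) = 102, σ(102) = 216, σ(103) = 104, σ(104) = 210, σ(105) = 192, σ(106) = 162, σ(107) = 108, σ(108) = 280, σ(109) = 110, σ(110) = 216, σ(111) = 152, σ(112) = 248, σ(113) = 114, σ(114) = 240, σ(115) = 144, σ(116) = 210, σ(117) = 182, σ(118) = 180, σ(119) = 144, σ(120) = 360, σ(121) = 133, σ(122) = 186, σ(123) = 168, σ(124) = 224, σ(125) = 156, σ(126) = 312, σ(127) = 128, σ(128) = 255, σ(129) = 176, σ(130) = 252, σ(131) = 132, σ(132) = 336, σ(133) = 160, σ(134) = 204, σ(135) = 240, σ(136) = 270, σ(137) = 138, σ(138) = 288, σ(139) = 140, σ(140) = 336, σ(141) = 192, σ(142) = 216, σ(143) = 168, σ(144) = 403, σ(145) = 180, σ(146) = 222, σ(147) = 228, σ(148) = 266, σ(149) = 150, σ(150) = 372, σ(151) = 152, σ(152) = 300, σ(153) = 234, σ(154) = 288, σ(155) = 192, σ(156) = 392, σ(157) = 158, σ(158) = 240, σ(159) = 216, σ(160) = 378, σ(161) = 192, σ(162) = 363, σ(163) = 164, σ(164) = 294, σ(165) = 288, σ(166) = 252, σ(167) = 168, σ(168) = 480, σ(169) = 183, σ(170) = 324, σ(171) = 260, σ(172) = 308, σ(173) = 174, σ(174) = 360, σ(175) = 248, σ(176) = 372, σ(177) = 240, σ(178) = 270, σ(179) = 180, σ(180) = 546, σ(181) = 182, σ(182) = 336, σ(183) = 248, σ(184) = 360, σ(185) = 228, σ(186) = 384, σ(187) = 216, σ(188) = 336, σ(189) = 320, σ(190) = 360, σ(191) = 192, σ(192) = 508. Summing all 192 values: 30490. (Average order: Σ_{n ≤ x} σ(n) ~ (π²/12) x². For x = 192, (π²/12)·192² ≈ 30319.42.)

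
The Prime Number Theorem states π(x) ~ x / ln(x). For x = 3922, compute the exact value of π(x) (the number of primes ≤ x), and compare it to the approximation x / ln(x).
π(3922) = 543;  x/ln(x) ≈ 473.99;  relative error ≈ 12.71%.

Directly count primes up to 3922: π(3922) = 543. The PNT approximation gives 3922/ln(3922) ≈ 3922/8.27436 ≈ 473.99. Relative error (π(x) − x/ln(x)) / π(x) ≈ 12.71%; the approximation is known to undercount slightly (Li(x) is a better estimate).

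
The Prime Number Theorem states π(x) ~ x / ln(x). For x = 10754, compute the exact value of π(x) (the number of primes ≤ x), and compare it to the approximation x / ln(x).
π(10754) = 1311;  x/ln(x) ≈ 1158.46;  relative error ≈ 11.64%.

Directly count primes up to 10754: π(10754) = 1311. The PNT approximation gives 10754/ln(10754) ≈ 10754/9.28303 ≈ 1158.46. Relative error (π(x) − x/ln(x)) / π(x) ≈ 11.64%; the approximation is known to undercount slightly (Li(x) is a better estimate).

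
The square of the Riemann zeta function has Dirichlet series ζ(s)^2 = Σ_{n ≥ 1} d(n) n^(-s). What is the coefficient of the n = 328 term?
d(328) = 8

ζ(s)^2 = (Σ 1/m^s)(Σ 1/k^s). The coefficient of 1/n^s in the product is the number of ordered pairs (m, k) with mk = n, which equals d(n). For n = 328, divisors are [1, 2, 4, 8, 41, 82, 164, 328], so d(328) = 8.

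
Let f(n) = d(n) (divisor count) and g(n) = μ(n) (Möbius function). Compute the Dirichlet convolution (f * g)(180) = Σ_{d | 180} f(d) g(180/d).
(d * μ)(180) = 1

Divisors of 180: [1, 2, 3, 4, 5, 6, 9, 10, 12, 15, 18, 20, 30, 36, 45, 60, 90, 180]. For each d | 180:
  d = 1: d(1) · μ(180/1) = 1 · 0 = 0
  d = 2: d(2) · μ(180/2) = 2 · 0 = 0
  d = 3: d(3) · μ(180/3) = 2 · 0 = 0
  d = 4: d(4) · μ(180/4) = 3 · 0 = 0
  d = 5: d(5) · μ(180/5) = 2 · 0 = 0
  d = 6: d(6) · μ(180/6) = 4 · -1 = -4
  d = 9: d(9) · μ(180/9) = 3 · 0 = 0
  d = 10: d(10) · μ(180/10) = 4 · 0 = 0
  d = 12: d(12) · μ(180/12) = 6 · 1 = 6
  d = 15: d(15) · μ(180/15) = 4 · 0 = 0
  d = 18: d(18) · μ(180/18) = 6 · 1 = 6
  d = 20: d(20) · μ(180/20) = 6 · 0 = 0
  d = 30: d(30) · μ(180/30) = 8 · 1 = 8
  d = 36: d(36) · μ(180/36) = 9 · -1 = -9
  d = 45: d(45) · μ(180/45) = 6 · 0 = 0
  d = 60: d(60) · μ(180/60) = 12 · -1 = -12
  d = 90: d(90) · μ(180/90) = 12 · -1 = -12
  d = 180: d(180) · μ(180/180) = 18 · 1 = 18
Summing: (d * μ)(180) = 0 + 0 + 0 + 0 + 0 + -4 + 0 + 0 + 6 + 0 + 6 + 0 + 8 + -9 + 0 + -12 + -12 + 18 = 1.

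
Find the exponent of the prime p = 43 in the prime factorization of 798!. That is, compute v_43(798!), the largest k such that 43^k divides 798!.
v_43(798!) = 18

Legendre's formula: v_p(n!) = Σ_{k ≥ 1} ⌊n / p^k⌋. For p = 43, n = 798, the terms are:
  ⌊798/43^1⌋ = ⌊798/43⌋ = 18
(the next term ⌊798/43^2⌋ = 0, terminating the sum). Summing: v_43(798!) = 18 = 18.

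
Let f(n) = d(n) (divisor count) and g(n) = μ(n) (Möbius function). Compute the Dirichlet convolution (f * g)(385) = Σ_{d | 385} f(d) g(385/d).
(d * μ)(385) = 1

Divisors of 385: [1, 5, 7, 11, 35, 55, 77, 385]. For each d | 385:
  d = 1: d(1) · μ(385/1) = 1 · -1 = -1
  d = 5: d(5) · μ(385/5) = 2 · 1 = 2
  d = 7: d(7) · μ(385/7) = 2 · 1 = 2
  d = 11: d(11) · μ(385/11) = 2 · 1 = 2
  d = 35: d(35) · μ(385/35) = 4 · -1 = -4
  d = 55: d(55) · μ(385/55) = 4 · -1 = -4
  d = 77: d(77) · μ(385/77) = 4 · -1 = -4
  d = 385: d(385) · μ(385/385) = 8 · 1 = 8
Summing: (d * μ)(385) = -1 + 2 + 2 + 2 + -4 + -4 + -4 + 8 = 1.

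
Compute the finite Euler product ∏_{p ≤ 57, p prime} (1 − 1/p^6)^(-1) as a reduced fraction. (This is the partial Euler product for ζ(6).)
∏ = 16399916697843255011967930971578711261087839227653922144798329822985430357794635/16120340632419383592544649060829667066167081196619966516987203957241678930116608

The primes p ≤ 57 are [2, 3, 5, 7, 11, 13, 17, 19, 23, 29, 31, 37, 41, 43, 47, 53]. For each prime, (1 − 1/p^6)^(-1) = p^6 / (p^6 − 1). The product is (1 − 1/2^6)^(-1), (1 − 1/3^6)^(-1), (1 − 1/5^6)^(-1), (1 − 1/7^6)^(-1), (1 − 1/11^6)^(-1), (1 − 1/13^6)^(-1), (1 − 1/17^6)^(-1), (1 − 1/19^6)^(-1), (1 − 1/23^6)^(-1), (1 − 1/29^6)^(-1), (1 − 1/31^6)^(-1), (1 − 1/37^6)^(-1), (1 − 1/41^6)^(-1), (1 − 1/43^6)^(-1), (1 − 1/47^6)^(-1), (1 − 1/53^6)^(-1) = ∏ p^6 / (p^6 − 1) = 16399916697843255011967930971578711261087839227653922144798329822985430357794635/16120340632419383592544649060829667066167081196619966516987203957241678930116608.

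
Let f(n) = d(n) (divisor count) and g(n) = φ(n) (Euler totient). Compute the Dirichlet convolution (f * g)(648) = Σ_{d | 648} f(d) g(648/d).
(d * φ)(648) = 1815

Divisors of 648: [1, 2, 3, 4, 6, 8, 9, 12, 18, 24, 27, 36, 54, 72, 81, 108, 162, 216, 324, 648]. For each d | 648:
  d = 1: d(1) · φ(648/1) = 1 · 216 = 216
  d = 2: d(2) · φ(648/2) = 2 · 108 = 216
  d = 3: d(3) · φ(648/3) = 2 · 72 = 144
  d = 4: d(4) · φ(648/4) = 3 · 54 = 162
  d = 6: d(6) · φ(648/6) = 4 · 36 = 144
  d = 8: d(8) · φ(648/8) = 4 · 54 = 216
  d = 9: d(9) · φ(648/9) = 3 · 24 = 72
  d = 12: d(12) · φ(648/12) = 6 · 18 = 108
  d = 18: d(18) · φ(648/18) = 6 · 12 = 72
  d = 24: d(24) · φ(648/24) = 8 · 18 = 144
  d = 27: d(27) · φ(648/27) = 4 · 8 = 32
  d = 36: d(36) · φ(648/36) = 9 · 6 = 54
  d = 54: d(54) · φ(648/54) = 8 · 4 = 32
  d = 72: d(72) · φ(648/72) = 12 · 6 = 72
  d = 81: d(81) · φ(648/81) = 5 · 4 = 20
  d = 108: d(108) · φ(648/108) = 12 · 2 = 24
  d = 162: d(162) · φ(648/162) = 10 · 2 = 20
  d = 216: d(216) · φ(648/216) = 16 · 2 = 32
  d = 324: d(324) · φ(648/324) = 15 · 1 = 15
  d = 648: d(648) · φ(648/648) = 20 · 1 = 20
Summing: (d * φ)(648) = 216 + 216 + 144 + 162 + 144 + 216 + 72 + 108 + 72 + 144 + 32 + 54 + 32 + 72 + 20 + 24 + 20 + 32 + 15 + 20 = 1815.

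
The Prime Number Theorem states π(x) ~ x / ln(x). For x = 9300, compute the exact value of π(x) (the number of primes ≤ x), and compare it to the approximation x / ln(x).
π(9300) = 1151;  x/ln(x) ≈ 1017.75;  relative error ≈ 11.58%.

Directly count primes up to 9300: π(9300) = 1151. The PNT approximation gives 9300/ln(9300) ≈ 9300/9.13777 ≈ 1017.75. Relative error (π(x) − x/ln(x)) / π(x) ≈ 11.58%; the approximation is known to undercount slightly (Li(x) is a better estimate).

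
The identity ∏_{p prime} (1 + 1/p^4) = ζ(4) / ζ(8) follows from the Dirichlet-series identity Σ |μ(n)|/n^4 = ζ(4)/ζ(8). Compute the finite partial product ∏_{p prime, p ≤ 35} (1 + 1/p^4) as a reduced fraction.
∏ = 377183486665353545574471751056805902016576/349915921480385530721123181536044923530625

The primes p ≤ 35 are [2, 3, 5, 7, 11, 13, 17, 19, 23, 29, 31]. For each, (1 + 1/p^4) = (p^4 + 1)/p^4. Multiplying these fractions over p ∈ [2, 3, 5, 7, 11, 13, 17, 19, 23, 29, 31] gives 377183486665353545574471751056805902016576/349915921480385530721123181536044923530625. (In the limit P → ∞ this tends to ζ(4)/ζ(8).)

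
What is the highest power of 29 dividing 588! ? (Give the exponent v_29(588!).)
v_29(588!) = 20

Legendre's formula: v_p(n!) = Σ_{k ≥ 1} ⌊n / p^k⌋. For p = 29, n = 588, the terms are:
  ⌊588/29^1⌋ = ⌊588/29⌋ = 20
(the next term ⌊588/29^2⌋ = 0, terminating the sum). Summing: v_29(588!) = 20 = 20.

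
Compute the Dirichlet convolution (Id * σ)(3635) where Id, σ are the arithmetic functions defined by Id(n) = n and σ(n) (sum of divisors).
(Id * σ)(3635) = 16005

Divisors of 3635: [1, 5, 727, 3635]. For each d | 3635:
  d = 1: Id(1) · σ(3635/1) = 1 · 4368 = 4368
  d = 5: Id(5) · σ(3635/5) = 5 · 728 = 3640
  d = 727: Id(727) · σ(3635/727) = 727 · 6 = 4362
  d = 3635: Id(3635) · σ(3635/3635) = 3635 · 1 = 3635
Summing: (Id * σ)(3635) = 4368 + 3640 + 4362 + 3635 = 16005.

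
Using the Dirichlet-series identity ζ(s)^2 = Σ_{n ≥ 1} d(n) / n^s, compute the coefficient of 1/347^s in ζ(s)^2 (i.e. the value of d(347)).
d(347) = 2

ζ(s)^2 = (Σ 1/m^s)(Σ 1/k^s). The coefficient of 1/n^s in the product is the number of ordered pairs (m, k) with mk = n, which equals d(n). For n = 347, divisors are [1, 347], so d(347) = 2.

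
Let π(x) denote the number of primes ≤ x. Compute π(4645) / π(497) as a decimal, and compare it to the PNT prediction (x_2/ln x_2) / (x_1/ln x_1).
π(4645)/π(497) = 627/94 ≈ 6.6702;  PNT prediction ≈ 6.8722.

π(497) = 94 and π(4645) = 627, so π(4645)/π(497) ≈ 6.6702. The PNT-predicted ratio is (4645/ln(4645)) / (497/ln(497)) ≈ 6.8722. The two agree to within a few percent, as expected.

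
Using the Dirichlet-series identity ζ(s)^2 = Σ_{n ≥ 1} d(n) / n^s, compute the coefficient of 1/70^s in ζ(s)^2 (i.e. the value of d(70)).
d(70) = 8

ζ(s)^2 = (Σ 1/m^s)(Σ 1/k^s). The coefficient of 1/n^s in the product is the number of ordered pairs (m, k) with mk = n, which equals d(n). For n = 70, divisors are [1, 2, 5, 7, 10, 14, 35, 70], so d(70) = 8.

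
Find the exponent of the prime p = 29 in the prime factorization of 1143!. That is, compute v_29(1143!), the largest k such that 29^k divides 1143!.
v_29(1143!) = 40

Legendre's formula: v_p(n!) = Σ_{k ≥ 1} ⌊n / p^k⌋. For p = 29, n = 1143, the terms are:
  ⌊1143/29^1⌋ = ⌊1143/29⌋ = 39
  ⌊1143/29^2⌋ = ⌊1143/841⌋ = 1
(the next term ⌊1143/29^3⌋ = 0, terminating the sum). Summing: v_29(1143!) = 39 + 1 = 40.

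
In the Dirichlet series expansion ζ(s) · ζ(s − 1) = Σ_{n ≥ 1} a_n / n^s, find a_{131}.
σ(131) = 132

In the product (Σ m^0/m^s)(Σ k / k^s) = Σ (Σ_{d | n} d) / n^s, the coefficient of 1/n^s is σ(n) = Σ_{d | n} d. For n = 131, divisors are [1, 131]; summing: σ(131) = 132.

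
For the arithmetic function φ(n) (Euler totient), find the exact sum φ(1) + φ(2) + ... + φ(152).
Σ_{n ≤ 152} φ(n) = 7080

Compute φ(n) for each 1 ≤ n ≤ 152: φ(1) = 1, φ(2) = 1, φ(3) = 2, φ(4) = 2, φ(5) = 4, φ(6) = 2, φ(7) = 6, φ(8) = 4, φ(9) = 6, φ(10) = 4, φ(11) = 10, φ(12) = 4, φ(13) = 12, φ(14) = 6, φ(15) = 8, φ(16) = 8, φ(17) = 16, φ(18) = 6, φ(19) = 18, φ(20) = 8, φ(21) = 12, φ(22) = 10, φ(23) = 22, φ(24) = 8, φ(25) = 20, φ(26) = 12, φ(27) = 18, φ(28) = 12, φ(29) = 28, φ(30) = 8, φ(31) = 30, φ(32) = 16, φ(33) = 20, φ(34) = 16, φ(35) = 24, φ(36) = 12, φ(37) = 36, φ(38) = 18, φ(39) = 24, φ(40) = 16, φ(41) = 40, φ(42) = 12, φ(43) = 42, φ(44) = 20, φ(45) = 24, φ(46) = 22, φ(47) = 46, φ(48) = 16, φ(49) = 42, φ(50) = 20, φ(51) = 32, φ(52) = 24, φ(53) = 52, φ(54) = 18, φ(55) = 40, φ(56) = 24, φ(57) = 36, φ(58) = 28, φ(59) = 58, φ(60) = 16, φ(61) = 60, φ(62) = 30, φ(63) = 36, φ(64) = 32, φ(65) = 48, φ(66) = 20, φ(67) = 66, φ(68) = 32, φ(69) = 44, φ(70) = 24, φ(71) = 70, φ(72) = 24, φ(73) = 72, φ(74) = 36, φ(75) = 40, φ(76) = 36, φ(77) = 60, φ(78) = 24, φ(79) = 78, φ(80) = 32, φ(81) = 54, φ(82) = 40, φ(83) = 82, φ(84) = 24, φ(85) = 64, φ(86) = 42, φ(87) = 56, φ(88) = 40, φ(89) = 88, φ(90) = 24, φ(91) = 72, φ(92) = 44, φ(93) = 60, φ(94) = 46, φ(95) = 72, φ(96) = 32, φ(97) = 96, φ(98) = 42, φ(99) = 60, φ(100) = 40, φ(101) = 100, φ(102) = 32, φ(103) = 102, φ(104) = 48, φ(105) = 48, φ(106) = 52, φ(107) = 106, φ(108) = 36, φ(109) = 108, φ(110) = 40, φ(111) = 72, φ(112) = 48, φ(113) = 112, φ(114) = 36, φ(115) = 88, φ(116) = 56, φ(117) = 72, φ(118) = 58, φ(119) = 96, φ(120) = 32, φ(121) = 110, φ(122) = 60, φ(123) = 80, φ(124) = 60, φ(125) = 100, φ(126) = 36, φ(127) = 126, φ(128) = 64, φ(129) = 84, φ(130) = 48, φ(131) = 130, φ(132) = 40, φ(133) = 108, φ(134) = 66, φ(135) = 72, φ(136) = 64, φ(137) = 136, φ(138) = 44, φ(139) = 138, φ(140) = 48, φ(141) = 92, φ(142) = 70, φ(143) = 120, φ(144) = 48, φ(145) = 112, φ(146) = 72, φ(147) = 84, φ(148) = 72, φ(149) = 148, φ(150) = 40, φ(151) = 150, φ(152) = 72. Summing all 152 values: 7080. (Average order: Σ_{n ≤ x} φ(n) ~ (3/π²) x². For x = 152, (3/π²)·152² ≈ 7022.77.)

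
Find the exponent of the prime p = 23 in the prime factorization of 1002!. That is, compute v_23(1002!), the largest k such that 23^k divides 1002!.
v_23(1002!) = 44

Legendre's formula: v_p(n!) = Σ_{k ≥ 1} ⌊n / p^k⌋. For p = 23, n = 1002, the terms are:
  ⌊1002/23^1⌋ = ⌊1002/23⌋ = 43
  ⌊1002/23^2⌋ = ⌊1002/529⌋ = 1
(the next term ⌊1002/23^3⌋ = 0, terminating the sum). Summing: v_23(1002!) = 43 + 1 = 44.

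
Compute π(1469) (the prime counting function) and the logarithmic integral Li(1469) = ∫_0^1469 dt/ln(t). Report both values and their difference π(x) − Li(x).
π(1469) = 232;  Li(1469) ≈ 243.57;  π(x) − Li(x) ≈ -11.57.

Direct count of primes ≤ 1469 gives π(1469) = 232. Numerical evaluation of the logarithmic integral gives Li(1469) ≈ 243.57. The difference π(x) − Li(x) ≈ -11.57 is typically negative for small/moderate x (Li(x) overestimates), though Littlewood's theorem shows this sign changes infinitely often.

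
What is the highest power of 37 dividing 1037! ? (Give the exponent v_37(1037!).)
v_37(1037!) = 28

Legendre's formula: v_p(n!) = Σ_{k ≥ 1} ⌊n / p^k⌋. For p = 37, n = 1037, the terms are:
  ⌊1037/37^1⌋ = ⌊1037/37⌋ = 28
(the next term ⌊1037/37^2⌋ = 0, terminating the sum). Summing: v_37(1037!) = 28 = 28.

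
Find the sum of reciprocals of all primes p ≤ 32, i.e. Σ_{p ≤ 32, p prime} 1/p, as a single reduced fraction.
Σ 1/p = 314016924901/200560490130

π(32) = 11, so the primes ≤ 32 are [2, 3, 5, 7, 11, 13, 17, 19, 23, 29, 31]. Summing 1/p over these primes: 314016924901/200560490130 ≈ 1.5657. Mertens estimate ln ln(32) + 0.2615 ≈ 1.5044.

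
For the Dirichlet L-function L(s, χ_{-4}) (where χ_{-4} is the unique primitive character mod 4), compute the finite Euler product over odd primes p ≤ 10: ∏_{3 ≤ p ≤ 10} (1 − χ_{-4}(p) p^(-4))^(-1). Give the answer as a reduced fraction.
∏ = 40516875/40968512

The odd primes p ≤ 10 are [3, 5, 7]. For each, χ(p) = 1 if p ≡ 1 mod 4, χ(p) = −1 if p ≡ 3 mod 4. Taking (1 − χ(p)/p^4)^(-1) = p^4/(p^4 − χ(p)): (1 − (-1)/3^4)^(-1) · (1 − (1)/5^4)^(-1) · (1 − (-1)/7^4)^(-1) = 40516875/40968512.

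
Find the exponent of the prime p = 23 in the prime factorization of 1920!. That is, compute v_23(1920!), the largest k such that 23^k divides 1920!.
v_23(1920!) = 86

Legendre's formula: v_p(n!) = Σ_{k ≥ 1} ⌊n / p^k⌋. For p = 23, n = 1920, the terms are:
  ⌊1920/23^1⌋ = ⌊1920/23⌋ = 83
  ⌊1920/23^2⌋ = ⌊1920/529⌋ = 3
(the next term ⌊1920/23^3⌋ = 0, terminating the sum). Summing: v_23(1920!) = 83 + 3 = 86.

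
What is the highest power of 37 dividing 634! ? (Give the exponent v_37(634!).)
v_37(634!) = 17

Legendre's formula: v_p(n!) = Σ_{k ≥ 1} ⌊n / p^k⌋. For p = 37, n = 634, the terms are:
  ⌊634/37^1⌋ = ⌊634/37⌋ = 17
(the next term ⌊634/37^2⌋ = 0, terminating the sum). Summing: v_37(634!) = 17 = 17.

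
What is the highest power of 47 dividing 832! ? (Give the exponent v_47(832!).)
v_47(832!) = 17

Legendre's formula: v_p(n!) = Σ_{k ≥ 1} ⌊n / p^k⌋. For p = 47, n = 832, the terms are:
  ⌊832/47^1⌋ = ⌊832/47⌋ = 17
(the next term ⌊832/47^2⌋ = 0, terminating the sum). Summing: v_47(832!) = 17 = 17.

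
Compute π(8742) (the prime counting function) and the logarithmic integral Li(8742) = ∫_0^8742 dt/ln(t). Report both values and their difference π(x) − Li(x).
π(8742) = 1090;  Li(8742) ≈ 1108.57;  π(x) − Li(x) ≈ -18.57.

Direct count of primes ≤ 8742 gives π(8742) = 1090. Numerical evaluation of the logarithmic integral gives Li(8742) ≈ 1108.57. The difference π(x) − Li(x) ≈ -18.57 is typically negative for small/moderate x (Li(x) overestimates), though Littlewood's theorem shows this sign changes infinitely often.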